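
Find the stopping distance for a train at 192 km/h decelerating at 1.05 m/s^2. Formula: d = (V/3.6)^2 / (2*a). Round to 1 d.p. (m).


Convert speed: V = 192 / 3.6 = 53.3333 m/s
V^2 = 2844.4444
d = 2844.4444 / (2 * 1.05)
d = 2844.4444 / 2.1
d = 1354.5 m

1354.5


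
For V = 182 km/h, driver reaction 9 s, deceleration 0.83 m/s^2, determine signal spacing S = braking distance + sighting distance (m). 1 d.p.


V = 182 / 3.6 = 50.5556 m/s
Braking distance = 50.5556^2 / (2*0.83) = 1539.6772 m
Sighting distance = 50.5556 * 9 = 455.0 m
S = 1539.6772 + 455.0 = 1994.7 m

1994.7


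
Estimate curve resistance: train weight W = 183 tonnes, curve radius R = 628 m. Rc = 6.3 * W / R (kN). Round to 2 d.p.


Rc = 6.3 * W / R
Rc = 6.3 * 183 / 628
Rc = 1152.9 / 628
Rc = 1.84 kN

1.84


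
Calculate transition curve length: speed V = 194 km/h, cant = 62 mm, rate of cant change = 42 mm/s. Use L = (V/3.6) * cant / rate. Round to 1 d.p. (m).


Convert speed: V = 194 / 3.6 = 53.8889 m/s
L = 53.8889 * 62 / 42
L = 3341.1111 / 42
L = 79.6 m

79.6


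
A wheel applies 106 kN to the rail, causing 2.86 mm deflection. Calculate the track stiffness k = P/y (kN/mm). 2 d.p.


Track stiffness k = P / y
k = 106 / 2.86
k = 37.06 kN/mm

37.06


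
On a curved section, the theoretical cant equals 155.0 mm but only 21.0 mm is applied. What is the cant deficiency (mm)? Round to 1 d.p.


Cant deficiency = equilibrium cant - actual cant
CD = 155.0 - 21.0
CD = 134.0 mm

134.0


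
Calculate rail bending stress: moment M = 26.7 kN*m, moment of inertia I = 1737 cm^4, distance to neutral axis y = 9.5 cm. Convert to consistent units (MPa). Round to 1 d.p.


Convert units:
M = 26.7 kN*m = 26700000 N*mm
y = 9.5 cm = 95 mm
I = 1737 cm^4 = 17370000 mm^4
sigma = 26700000 * 95 / 17370000
sigma = 146.0 MPa

146.0


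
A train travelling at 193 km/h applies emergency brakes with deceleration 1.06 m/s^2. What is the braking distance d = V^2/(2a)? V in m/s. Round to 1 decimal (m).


Convert speed: V = 193 / 3.6 = 53.6111 m/s
V^2 = 2874.1512
d = 2874.1512 / (2 * 1.06)
d = 2874.1512 / 2.12
d = 1355.7 m

1355.7


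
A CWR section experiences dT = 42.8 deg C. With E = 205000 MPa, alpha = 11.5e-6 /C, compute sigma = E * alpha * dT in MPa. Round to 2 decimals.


sigma = E * alpha * dT
sigma = 205000 * 11.5e-6 * 42.8
sigma = 2.3575 * 42.8
sigma = 100.90 MPa

100.90


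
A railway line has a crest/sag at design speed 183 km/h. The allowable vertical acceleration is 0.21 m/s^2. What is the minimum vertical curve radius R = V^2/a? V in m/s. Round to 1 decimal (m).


Convert speed: V = 183 / 3.6 = 50.8333 m/s
V^2 = 2584.0278 m^2/s^2
R_v = 2584.0278 / 0.21
R_v = 12304.9 m

12304.9


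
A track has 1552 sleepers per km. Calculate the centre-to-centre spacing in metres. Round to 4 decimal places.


Spacing = 1000 m / number of sleepers
Spacing = 1000 / 1552
Spacing = 0.6443 m

0.6443


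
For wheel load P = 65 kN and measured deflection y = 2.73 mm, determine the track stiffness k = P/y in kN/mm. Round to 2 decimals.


Track stiffness k = P / y
k = 65 / 2.73
k = 23.81 kN/mm

23.81


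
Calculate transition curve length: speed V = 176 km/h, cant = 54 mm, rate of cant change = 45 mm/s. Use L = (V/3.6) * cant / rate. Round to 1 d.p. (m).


Convert speed: V = 176 / 3.6 = 48.8889 m/s
L = 48.8889 * 54 / 45
L = 2640.0 / 45
L = 58.7 m

58.7


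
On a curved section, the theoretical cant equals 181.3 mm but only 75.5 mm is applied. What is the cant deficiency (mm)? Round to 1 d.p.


Cant deficiency = equilibrium cant - actual cant
CD = 181.3 - 75.5
CD = 105.8 mm

105.8


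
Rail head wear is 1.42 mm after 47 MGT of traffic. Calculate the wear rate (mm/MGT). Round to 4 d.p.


Wear rate = total wear / cumulative tonnage
Rate = 1.42 / 47
Rate = 0.0302 mm/MGT

0.0302


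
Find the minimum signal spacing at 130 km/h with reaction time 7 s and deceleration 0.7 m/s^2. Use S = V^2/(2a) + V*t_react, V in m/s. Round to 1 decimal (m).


V = 130 / 3.6 = 36.1111 m/s
Braking distance = 36.1111^2 / (2*0.7) = 931.4374 m
Sighting distance = 36.1111 * 7 = 252.7778 m
S = 931.4374 + 252.7778 = 1184.2 m

1184.2


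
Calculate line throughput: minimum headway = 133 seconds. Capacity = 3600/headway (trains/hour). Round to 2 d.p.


Capacity = 3600 / headway
Capacity = 3600 / 133
Capacity = 27.07 trains/hour

27.07


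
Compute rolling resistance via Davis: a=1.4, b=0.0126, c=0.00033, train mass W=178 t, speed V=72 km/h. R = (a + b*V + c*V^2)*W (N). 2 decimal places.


b*V = 0.0126 * 72 = 0.9072
c*V^2 = 0.00033 * 5184 = 1.71072
R_per_t = 1.4 + 0.9072 + 1.71072 = 4.01792 N/t
R_total = 4.01792 * 178 = 715.19 N

715.19


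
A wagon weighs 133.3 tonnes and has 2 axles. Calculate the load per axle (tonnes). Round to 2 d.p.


Load per axle = total weight / number of axles
Load = 133.3 / 2
Load = 66.65 tonnes

66.65


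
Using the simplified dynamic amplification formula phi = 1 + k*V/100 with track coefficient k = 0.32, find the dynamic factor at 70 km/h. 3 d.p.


phi = 1 + k * V / 100
phi = 1 + 0.32 * 70 / 100
phi = 1 + 0.224
phi = 1.224

1.224


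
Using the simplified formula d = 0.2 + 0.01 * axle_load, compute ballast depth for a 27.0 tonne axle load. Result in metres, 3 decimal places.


d = 0.2 + 0.01 * 27.0
d = 0.2 + 0.27
d = 0.470 m

0.470


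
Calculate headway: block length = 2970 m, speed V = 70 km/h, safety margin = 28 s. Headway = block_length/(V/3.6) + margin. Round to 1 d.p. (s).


V = 70 / 3.6 = 19.4444 m/s
Block traversal time = 2970 / 19.4444 = 152.7429 s
Headway = 152.7429 + 28
Headway = 180.7 s

180.7


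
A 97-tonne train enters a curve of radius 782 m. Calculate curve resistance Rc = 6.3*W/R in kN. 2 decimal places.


Rc = 6.3 * W / R
Rc = 6.3 * 97 / 782
Rc = 611.1 / 782
Rc = 0.78 kN

0.78


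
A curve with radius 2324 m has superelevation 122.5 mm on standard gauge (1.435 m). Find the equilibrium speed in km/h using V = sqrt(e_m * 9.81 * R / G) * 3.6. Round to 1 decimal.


Convert cant: e = 122.5 mm = 0.1225 m
V_ms = sqrt(0.1225 * 9.81 * 2324 / 1.435)
V_ms = sqrt(1946.208293) = 44.1159 m/s
V = 44.1159 * 3.6 = 158.8 km/h

158.8


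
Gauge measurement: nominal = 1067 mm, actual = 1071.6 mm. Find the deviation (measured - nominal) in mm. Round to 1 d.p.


Deviation = measured - nominal
Deviation = 1071.6 - 1067
Deviation = 4.6 mm

4.6


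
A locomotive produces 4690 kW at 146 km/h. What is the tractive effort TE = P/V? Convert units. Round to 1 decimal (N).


Convert: P = 4690 kW = 4690000 W
V = 146 / 3.6 = 40.5556 m/s
TE = 4690000 / 40.5556
TE = 115643.8 N

115643.8


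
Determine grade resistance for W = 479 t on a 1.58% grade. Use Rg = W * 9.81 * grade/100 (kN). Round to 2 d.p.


Rg = W * 9.81 * grade / 100
Rg = 479 * 9.81 * 1.58 / 100
Rg = 4698.99 * 0.0158
Rg = 74.24 kN

74.24


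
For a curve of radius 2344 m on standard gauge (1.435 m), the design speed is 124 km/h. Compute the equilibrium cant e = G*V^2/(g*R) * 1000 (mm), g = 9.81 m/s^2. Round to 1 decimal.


Convert speed: V = 124 / 3.6 = 34.4444 m/s
Apply formula: e = 1.435 * 34.4444^2 / (9.81 * 2344)
e = 1.435 * 1186.4198 / 22994.64
e = 0.07404 m = 74.0 mm

74.0


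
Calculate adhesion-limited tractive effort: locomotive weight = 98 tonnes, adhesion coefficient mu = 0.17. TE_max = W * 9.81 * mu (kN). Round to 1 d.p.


TE_max = W * g * mu
TE_max = 98 * 9.81 * 0.17
TE_max = 961.38 * 0.17
TE_max = 163.4 kN

163.4


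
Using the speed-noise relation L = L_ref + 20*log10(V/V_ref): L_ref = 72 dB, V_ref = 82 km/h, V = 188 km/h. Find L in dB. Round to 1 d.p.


V/V_ref = 188 / 82 = 2.292683
log10(2.292683) = 0.360344
20 * 0.360344 = 7.2069
L = 72 + 7.2069 = 79.2 dB

79.2


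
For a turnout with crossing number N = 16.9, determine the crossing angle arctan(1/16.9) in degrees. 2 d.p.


1/N = 1/16.9 = 0.059172
angle = arctan(0.059172) = 0.059103 rad
angle = 0.059103 * 180/pi = 3.39 degrees

3.39


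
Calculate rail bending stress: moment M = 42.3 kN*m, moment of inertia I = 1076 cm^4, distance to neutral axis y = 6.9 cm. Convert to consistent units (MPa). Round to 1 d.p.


Convert units:
M = 42.3 kN*m = 42300000 N*mm
y = 6.9 cm = 69 mm
I = 1076 cm^4 = 10760000 mm^4
sigma = 42300000 * 69 / 10760000
sigma = 271.3 MPa

271.3


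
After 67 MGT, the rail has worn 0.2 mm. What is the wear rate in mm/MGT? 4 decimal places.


Wear rate = total wear / cumulative tonnage
Rate = 0.2 / 67
Rate = 0.0030 mm/MGT

0.0030


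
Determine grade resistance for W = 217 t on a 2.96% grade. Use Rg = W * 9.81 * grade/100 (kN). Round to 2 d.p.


Rg = W * 9.81 * grade / 100
Rg = 217 * 9.81 * 2.96 / 100
Rg = 2128.77 * 0.0296
Rg = 63.01 kN

63.01


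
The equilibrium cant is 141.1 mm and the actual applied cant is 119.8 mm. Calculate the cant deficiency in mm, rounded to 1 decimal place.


Cant deficiency = equilibrium cant - actual cant
CD = 141.1 - 119.8
CD = 21.3 mm

21.3


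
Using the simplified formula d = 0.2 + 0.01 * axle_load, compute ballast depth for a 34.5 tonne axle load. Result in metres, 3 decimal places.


d = 0.2 + 0.01 * 34.5
d = 0.2 + 0.345
d = 0.545 m

0.545


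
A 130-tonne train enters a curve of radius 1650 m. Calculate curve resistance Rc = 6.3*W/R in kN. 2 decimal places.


Rc = 6.3 * W / R
Rc = 6.3 * 130 / 1650
Rc = 819.0 / 1650
Rc = 0.50 kN

0.50


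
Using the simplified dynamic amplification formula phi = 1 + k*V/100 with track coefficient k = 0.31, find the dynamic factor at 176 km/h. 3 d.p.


phi = 1 + k * V / 100
phi = 1 + 0.31 * 176 / 100
phi = 1 + 0.5456
phi = 1.546

1.546


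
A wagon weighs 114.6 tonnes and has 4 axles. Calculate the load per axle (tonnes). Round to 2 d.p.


Load per axle = total weight / number of axles
Load = 114.6 / 4
Load = 28.65 tonnes

28.65


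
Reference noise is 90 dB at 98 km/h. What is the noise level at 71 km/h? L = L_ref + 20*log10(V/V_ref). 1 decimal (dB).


V/V_ref = 71 / 98 = 0.72449
log10(0.72449) = -0.139968
20 * -0.139968 = -2.7994
L = 90 + -2.7994 = 87.2 dB

87.2


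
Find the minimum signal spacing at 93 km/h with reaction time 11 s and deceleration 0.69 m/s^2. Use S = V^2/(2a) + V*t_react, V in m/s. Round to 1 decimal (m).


V = 93 / 3.6 = 25.8333 m/s
Braking distance = 25.8333^2 / (2*0.69) = 483.595 m
Sighting distance = 25.8333 * 11 = 284.1667 m
S = 483.595 + 284.1667 = 767.8 m

767.8


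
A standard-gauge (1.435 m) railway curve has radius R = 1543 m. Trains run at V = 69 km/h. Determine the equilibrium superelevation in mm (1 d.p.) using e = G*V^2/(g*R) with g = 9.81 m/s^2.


Convert speed: V = 69 / 3.6 = 19.1667 m/s
Apply formula: e = 1.435 * 19.1667^2 / (9.81 * 1543)
e = 1.435 * 367.3611 / 15136.83
e = 0.034827 m = 34.8 mm

34.8


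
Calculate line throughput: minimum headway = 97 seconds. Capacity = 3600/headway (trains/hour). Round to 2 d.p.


Capacity = 3600 / headway
Capacity = 3600 / 97
Capacity = 37.11 trains/hour

37.11


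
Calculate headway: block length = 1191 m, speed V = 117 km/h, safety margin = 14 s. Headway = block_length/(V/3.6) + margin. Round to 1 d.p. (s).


V = 117 / 3.6 = 32.5 m/s
Block traversal time = 1191 / 32.5 = 36.6462 s
Headway = 36.6462 + 14
Headway = 50.6 s

50.6


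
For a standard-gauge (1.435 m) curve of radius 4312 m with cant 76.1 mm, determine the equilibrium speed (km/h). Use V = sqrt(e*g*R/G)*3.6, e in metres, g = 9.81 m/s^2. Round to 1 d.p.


Convert cant: e = 76.1 mm = 0.0761 m
V_ms = sqrt(0.0761 * 9.81 * 4312 / 1.435)
V_ms = sqrt(2243.264663) = 47.3631 m/s
V = 47.3631 * 3.6 = 170.5 km/h

170.5


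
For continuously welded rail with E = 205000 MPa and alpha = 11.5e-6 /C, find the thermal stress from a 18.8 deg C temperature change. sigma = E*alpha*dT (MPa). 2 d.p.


sigma = E * alpha * dT
sigma = 205000 * 11.5e-6 * 18.8
sigma = 2.3575 * 18.8
sigma = 44.32 MPa

44.32


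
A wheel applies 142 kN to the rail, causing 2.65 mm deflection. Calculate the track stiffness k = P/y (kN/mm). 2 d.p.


Track stiffness k = P / y
k = 142 / 2.65
k = 53.58 kN/mm

53.58


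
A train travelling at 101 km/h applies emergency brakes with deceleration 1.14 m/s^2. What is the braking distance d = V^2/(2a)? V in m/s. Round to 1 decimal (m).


Convert speed: V = 101 / 3.6 = 28.0556 m/s
V^2 = 787.1142
d = 787.1142 / (2 * 1.14)
d = 787.1142 / 2.28
d = 345.2 m

345.2


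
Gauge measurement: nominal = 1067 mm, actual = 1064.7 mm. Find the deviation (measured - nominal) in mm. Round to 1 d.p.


Deviation = measured - nominal
Deviation = 1064.7 - 1067
Deviation = -2.3 mm

-2.3


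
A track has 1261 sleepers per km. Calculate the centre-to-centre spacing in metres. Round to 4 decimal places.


Spacing = 1000 m / number of sleepers
Spacing = 1000 / 1261
Spacing = 0.7930 m

0.7930


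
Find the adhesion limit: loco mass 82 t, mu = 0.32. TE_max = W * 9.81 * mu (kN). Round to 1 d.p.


TE_max = W * g * mu
TE_max = 82 * 9.81 * 0.32
TE_max = 804.42 * 0.32
TE_max = 257.4 kN

257.4


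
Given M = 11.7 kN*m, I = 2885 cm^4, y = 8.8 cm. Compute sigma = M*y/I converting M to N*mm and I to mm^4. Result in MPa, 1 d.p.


Convert units:
M = 11.7 kN*m = 11700000 N*mm
y = 8.8 cm = 88 mm
I = 2885 cm^4 = 28850000 mm^4
sigma = 11700000 * 88 / 28850000
sigma = 35.7 MPa

35.7


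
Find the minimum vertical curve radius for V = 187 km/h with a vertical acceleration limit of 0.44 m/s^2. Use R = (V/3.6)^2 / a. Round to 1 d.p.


Convert speed: V = 187 / 3.6 = 51.9444 m/s
V^2 = 2698.2253 m^2/s^2
R_v = 2698.2253 / 0.44
R_v = 6132.3 m

6132.3


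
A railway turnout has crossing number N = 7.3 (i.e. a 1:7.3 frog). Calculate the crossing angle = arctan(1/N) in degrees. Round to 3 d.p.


1/N = 1/7.3 = 0.136986
angle = arctan(0.136986) = 0.136139 rad
angle = 0.136139 * 180/pi = 7.800 degrees

7.800


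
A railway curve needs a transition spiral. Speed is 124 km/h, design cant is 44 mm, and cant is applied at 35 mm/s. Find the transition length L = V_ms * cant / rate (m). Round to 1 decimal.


Convert speed: V = 124 / 3.6 = 34.4444 m/s
L = 34.4444 * 44 / 35
L = 1515.5556 / 35
L = 43.3 m

43.3


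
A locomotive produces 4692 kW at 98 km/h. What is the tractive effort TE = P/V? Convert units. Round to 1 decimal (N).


Convert: P = 4692 kW = 4692000 W
V = 98 / 3.6 = 27.2222 m/s
TE = 4692000 / 27.2222
TE = 172359.2 N

172359.2


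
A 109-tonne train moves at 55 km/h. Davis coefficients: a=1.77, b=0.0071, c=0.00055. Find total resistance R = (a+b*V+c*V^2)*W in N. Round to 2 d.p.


b*V = 0.0071 * 55 = 0.3905
c*V^2 = 0.00055 * 3025 = 1.66375
R_per_t = 1.77 + 0.3905 + 1.66375 = 3.82425 N/t
R_total = 3.82425 * 109 = 416.84 N

416.84


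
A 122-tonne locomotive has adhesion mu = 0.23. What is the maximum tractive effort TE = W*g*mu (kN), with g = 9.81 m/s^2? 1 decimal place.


TE_max = W * g * mu
TE_max = 122 * 9.81 * 0.23
TE_max = 1196.82 * 0.23
TE_max = 275.3 kN

275.3


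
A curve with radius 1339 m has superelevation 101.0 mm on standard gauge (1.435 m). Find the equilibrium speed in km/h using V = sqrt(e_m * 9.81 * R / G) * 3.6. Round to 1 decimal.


Convert cant: e = 101.0 mm = 0.1010 m
V_ms = sqrt(0.1010 * 9.81 * 1339 / 1.435)
V_ms = sqrt(924.525847) = 30.406 m/s
V = 30.406 * 3.6 = 109.5 km/h

109.5


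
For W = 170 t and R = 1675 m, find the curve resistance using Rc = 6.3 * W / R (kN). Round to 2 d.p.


Rc = 6.3 * W / R
Rc = 6.3 * 170 / 1675
Rc = 1071.0 / 1675
Rc = 0.64 kN

0.64


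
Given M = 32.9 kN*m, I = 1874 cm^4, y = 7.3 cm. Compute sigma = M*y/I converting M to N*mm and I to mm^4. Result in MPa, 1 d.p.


Convert units:
M = 32.9 kN*m = 32900000 N*mm
y = 7.3 cm = 73 mm
I = 1874 cm^4 = 18740000 mm^4
sigma = 32900000 * 73 / 18740000
sigma = 128.2 MPa

128.2


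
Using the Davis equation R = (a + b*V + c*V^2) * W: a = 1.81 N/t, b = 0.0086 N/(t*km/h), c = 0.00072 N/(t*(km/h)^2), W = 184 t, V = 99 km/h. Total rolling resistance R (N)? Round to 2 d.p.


b*V = 0.0086 * 99 = 0.8514
c*V^2 = 0.00072 * 9801 = 7.05672
R_per_t = 1.81 + 0.8514 + 7.05672 = 9.71812 N/t
R_total = 9.71812 * 184 = 1788.13 N

1788.13


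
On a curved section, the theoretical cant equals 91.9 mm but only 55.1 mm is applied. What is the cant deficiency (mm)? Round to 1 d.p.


Cant deficiency = equilibrium cant - actual cant
CD = 91.9 - 55.1
CD = 36.8 mm

36.8


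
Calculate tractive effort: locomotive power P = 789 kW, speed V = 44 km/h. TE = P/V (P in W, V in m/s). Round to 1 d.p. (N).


Convert: P = 789 kW = 789000 W
V = 44 / 3.6 = 12.2222 m/s
TE = 789000 / 12.2222
TE = 64554.5 N

64554.5


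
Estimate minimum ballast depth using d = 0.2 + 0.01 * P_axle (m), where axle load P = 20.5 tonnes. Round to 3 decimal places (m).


d = 0.2 + 0.01 * 20.5
d = 0.2 + 0.205
d = 0.405 m

0.405


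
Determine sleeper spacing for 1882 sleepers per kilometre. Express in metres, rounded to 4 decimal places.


Spacing = 1000 m / number of sleepers
Spacing = 1000 / 1882
Spacing = 0.5313 m

0.5313


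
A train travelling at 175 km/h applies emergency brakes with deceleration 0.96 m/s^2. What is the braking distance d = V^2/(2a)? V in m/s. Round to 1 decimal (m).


Convert speed: V = 175 / 3.6 = 48.6111 m/s
V^2 = 2363.0401
d = 2363.0401 / (2 * 0.96)
d = 2363.0401 / 1.92
d = 1230.8 m

1230.8


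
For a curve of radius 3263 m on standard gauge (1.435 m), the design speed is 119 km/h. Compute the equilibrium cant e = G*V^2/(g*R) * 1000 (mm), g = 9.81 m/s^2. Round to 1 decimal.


Convert speed: V = 119 / 3.6 = 33.0556 m/s
Apply formula: e = 1.435 * 33.0556^2 / (9.81 * 3263)
e = 1.435 * 1092.6698 / 32010.03
e = 0.048984 m = 49.0 mm

49.0


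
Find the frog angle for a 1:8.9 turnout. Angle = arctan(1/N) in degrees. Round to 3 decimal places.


1/N = 1/8.9 = 0.11236
angle = arctan(0.11236) = 0.11189 rad
angle = 0.11189 * 180/pi = 6.411 degrees

6.411


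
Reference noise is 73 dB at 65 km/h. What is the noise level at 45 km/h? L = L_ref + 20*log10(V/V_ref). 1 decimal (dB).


V/V_ref = 45 / 65 = 0.692308
log10(0.692308) = -0.159701
20 * -0.159701 = -3.194
L = 73 + -3.194 = 69.8 dB

69.8


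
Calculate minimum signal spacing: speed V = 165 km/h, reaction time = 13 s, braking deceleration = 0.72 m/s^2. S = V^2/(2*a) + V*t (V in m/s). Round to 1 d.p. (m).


V = 165 / 3.6 = 45.8333 m/s
Braking distance = 45.8333^2 / (2*0.72) = 1458.8156 m
Sighting distance = 45.8333 * 13 = 595.8333 m
S = 1458.8156 + 595.8333 = 2054.6 m

2054.6


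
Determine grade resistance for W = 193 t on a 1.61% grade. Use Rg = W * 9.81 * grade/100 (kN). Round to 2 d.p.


Rg = W * 9.81 * grade / 100
Rg = 193 * 9.81 * 1.61 / 100
Rg = 1893.33 * 0.0161
Rg = 30.48 kN

30.48


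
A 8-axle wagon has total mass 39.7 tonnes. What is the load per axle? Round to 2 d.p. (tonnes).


Load per axle = total weight / number of axles
Load = 39.7 / 8
Load = 4.96 tonnes

4.96


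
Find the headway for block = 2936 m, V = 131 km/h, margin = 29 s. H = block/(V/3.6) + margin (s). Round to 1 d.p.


V = 131 / 3.6 = 36.3889 m/s
Block traversal time = 2936 / 36.3889 = 80.684 s
Headway = 80.684 + 29
Headway = 109.7 s

109.7


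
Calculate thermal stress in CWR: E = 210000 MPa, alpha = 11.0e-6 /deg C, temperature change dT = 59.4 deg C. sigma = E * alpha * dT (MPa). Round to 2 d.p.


sigma = E * alpha * dT
sigma = 210000 * 11.0e-6 * 59.4
sigma = 2.31 * 59.4
sigma = 137.21 MPa

137.21


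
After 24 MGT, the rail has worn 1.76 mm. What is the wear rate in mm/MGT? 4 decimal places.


Wear rate = total wear / cumulative tonnage
Rate = 1.76 / 24
Rate = 0.0733 mm/MGT

0.0733


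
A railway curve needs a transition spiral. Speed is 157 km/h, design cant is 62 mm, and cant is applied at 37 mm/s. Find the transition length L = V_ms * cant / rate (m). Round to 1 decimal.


Convert speed: V = 157 / 3.6 = 43.6111 m/s
L = 43.6111 * 62 / 37
L = 2703.8889 / 37
L = 73.1 m

73.1


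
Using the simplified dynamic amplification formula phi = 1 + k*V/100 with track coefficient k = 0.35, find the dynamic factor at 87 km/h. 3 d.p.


phi = 1 + k * V / 100
phi = 1 + 0.35 * 87 / 100
phi = 1 + 0.3045
phi = 1.305

1.305


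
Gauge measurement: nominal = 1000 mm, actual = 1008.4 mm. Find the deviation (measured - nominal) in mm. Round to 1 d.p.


Deviation = measured - nominal
Deviation = 1008.4 - 1000
Deviation = 8.4 mm

8.4


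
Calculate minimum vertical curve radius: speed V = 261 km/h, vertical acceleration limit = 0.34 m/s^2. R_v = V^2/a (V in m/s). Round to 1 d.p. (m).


Convert speed: V = 261 / 3.6 = 72.5 m/s
V^2 = 5256.25 m^2/s^2
R_v = 5256.25 / 0.34
R_v = 15459.6 m

15459.6


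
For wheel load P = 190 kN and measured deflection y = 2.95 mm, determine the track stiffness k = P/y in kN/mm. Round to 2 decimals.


Track stiffness k = P / y
k = 190 / 2.95
k = 64.41 kN/mm

64.41


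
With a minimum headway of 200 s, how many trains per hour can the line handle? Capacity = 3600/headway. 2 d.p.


Capacity = 3600 / headway
Capacity = 3600 / 200
Capacity = 18.00 trains/hour

18.00


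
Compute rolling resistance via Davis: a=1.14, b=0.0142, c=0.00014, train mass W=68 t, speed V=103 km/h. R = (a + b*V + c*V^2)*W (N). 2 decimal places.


b*V = 0.0142 * 103 = 1.4626
c*V^2 = 0.00014 * 10609 = 1.48526
R_per_t = 1.14 + 1.4626 + 1.48526 = 4.08786 N/t
R_total = 4.08786 * 68 = 277.97 N

277.97


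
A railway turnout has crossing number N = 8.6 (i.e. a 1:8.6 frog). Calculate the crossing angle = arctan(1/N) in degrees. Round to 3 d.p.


1/N = 1/8.6 = 0.116279
angle = arctan(0.116279) = 0.115759 rad
angle = 0.115759 * 180/pi = 6.633 degrees

6.633


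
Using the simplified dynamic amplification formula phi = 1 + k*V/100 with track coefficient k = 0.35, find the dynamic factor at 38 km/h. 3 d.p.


phi = 1 + k * V / 100
phi = 1 + 0.35 * 38 / 100
phi = 1 + 0.133
phi = 1.133

1.133


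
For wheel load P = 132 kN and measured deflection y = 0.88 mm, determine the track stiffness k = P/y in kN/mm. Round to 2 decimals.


Track stiffness k = P / y
k = 132 / 0.88
k = 150.00 kN/mm

150.00


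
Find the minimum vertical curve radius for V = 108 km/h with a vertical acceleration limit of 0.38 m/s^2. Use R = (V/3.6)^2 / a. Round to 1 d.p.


Convert speed: V = 108 / 3.6 = 30.0 m/s
V^2 = 900.0 m^2/s^2
R_v = 900.0 / 0.38
R_v = 2368.4 m

2368.4


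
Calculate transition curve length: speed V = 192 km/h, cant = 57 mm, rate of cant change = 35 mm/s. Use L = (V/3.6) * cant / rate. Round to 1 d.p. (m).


Convert speed: V = 192 / 3.6 = 53.3333 m/s
L = 53.3333 * 57 / 35
L = 3040.0 / 35
L = 86.9 m

86.9


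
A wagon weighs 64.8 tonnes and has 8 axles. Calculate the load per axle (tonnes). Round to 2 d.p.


Load per axle = total weight / number of axles
Load = 64.8 / 8
Load = 8.10 tonnes

8.10


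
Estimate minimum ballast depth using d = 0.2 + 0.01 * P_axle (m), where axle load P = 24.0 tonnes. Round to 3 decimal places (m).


d = 0.2 + 0.01 * 24.0
d = 0.2 + 0.24
d = 0.440 m

0.440


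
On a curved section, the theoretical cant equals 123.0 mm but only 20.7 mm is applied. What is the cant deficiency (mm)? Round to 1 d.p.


Cant deficiency = equilibrium cant - actual cant
CD = 123.0 - 20.7
CD = 102.3 mm

102.3


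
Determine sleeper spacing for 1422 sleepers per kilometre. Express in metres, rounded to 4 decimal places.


Spacing = 1000 m / number of sleepers
Spacing = 1000 / 1422
Spacing = 0.7032 m

0.7032


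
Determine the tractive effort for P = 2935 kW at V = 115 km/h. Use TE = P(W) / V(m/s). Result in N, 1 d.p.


Convert: P = 2935 kW = 2935000 W
V = 115 / 3.6 = 31.9444 m/s
TE = 2935000 / 31.9444
TE = 91878.3 N

91878.3


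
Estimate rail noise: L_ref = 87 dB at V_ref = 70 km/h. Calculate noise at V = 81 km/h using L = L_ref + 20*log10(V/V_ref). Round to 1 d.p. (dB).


V/V_ref = 81 / 70 = 1.157143
log10(1.157143) = 0.063387
20 * 0.063387 = 1.2677
L = 87 + 1.2677 = 88.3 dB

88.3


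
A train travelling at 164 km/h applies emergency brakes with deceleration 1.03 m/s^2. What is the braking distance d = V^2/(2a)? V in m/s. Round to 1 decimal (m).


Convert speed: V = 164 / 3.6 = 45.5556 m/s
V^2 = 2075.3086
d = 2075.3086 / (2 * 1.03)
d = 2075.3086 / 2.06
d = 1007.4 m

1007.4


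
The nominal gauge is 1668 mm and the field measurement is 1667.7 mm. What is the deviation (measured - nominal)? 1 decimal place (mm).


Deviation = measured - nominal
Deviation = 1667.7 - 1668
Deviation = -0.3 mm

-0.3


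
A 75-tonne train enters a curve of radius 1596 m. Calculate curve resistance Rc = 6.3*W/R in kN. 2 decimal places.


Rc = 6.3 * W / R
Rc = 6.3 * 75 / 1596
Rc = 472.5 / 1596
Rc = 0.30 kN

0.30


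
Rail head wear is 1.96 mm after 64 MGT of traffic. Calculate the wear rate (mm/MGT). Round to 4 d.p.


Wear rate = total wear / cumulative tonnage
Rate = 1.96 / 64
Rate = 0.0306 mm/MGT

0.0306


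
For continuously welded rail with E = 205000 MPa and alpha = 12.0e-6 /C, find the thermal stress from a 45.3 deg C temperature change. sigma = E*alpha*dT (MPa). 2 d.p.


sigma = E * alpha * dT
sigma = 205000 * 12.0e-6 * 45.3
sigma = 2.46 * 45.3
sigma = 111.44 MPa

111.44


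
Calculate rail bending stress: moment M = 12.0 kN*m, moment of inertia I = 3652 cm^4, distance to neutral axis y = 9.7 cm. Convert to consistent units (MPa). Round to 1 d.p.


Convert units:
M = 12.0 kN*m = 12000000 N*mm
y = 9.7 cm = 97 mm
I = 3652 cm^4 = 36520000 mm^4
sigma = 12000000 * 97 / 36520000
sigma = 31.9 MPa

31.9


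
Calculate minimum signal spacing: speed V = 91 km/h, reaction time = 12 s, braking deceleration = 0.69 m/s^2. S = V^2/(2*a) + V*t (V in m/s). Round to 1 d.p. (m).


V = 91 / 3.6 = 25.2778 m/s
Braking distance = 25.2778^2 / (2*0.69) = 463.0189 m
Sighting distance = 25.2778 * 12 = 303.3333 m
S = 463.0189 + 303.3333 = 766.4 m

766.4


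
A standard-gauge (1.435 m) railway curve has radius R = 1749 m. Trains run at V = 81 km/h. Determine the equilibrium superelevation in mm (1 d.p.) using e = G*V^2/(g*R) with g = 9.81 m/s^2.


Convert speed: V = 81 / 3.6 = 22.5 m/s
Apply formula: e = 1.435 * 22.5^2 / (9.81 * 1749)
e = 1.435 * 506.25 / 17157.69
e = 0.042341 m = 42.3 mm

42.3


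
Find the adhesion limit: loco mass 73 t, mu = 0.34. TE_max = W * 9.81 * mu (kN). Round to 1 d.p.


TE_max = W * g * mu
TE_max = 73 * 9.81 * 0.34
TE_max = 716.13 * 0.34
TE_max = 243.5 kN

243.5


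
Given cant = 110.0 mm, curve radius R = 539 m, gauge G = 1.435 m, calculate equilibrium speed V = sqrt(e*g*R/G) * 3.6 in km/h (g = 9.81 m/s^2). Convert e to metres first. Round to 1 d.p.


Convert cant: e = 110.0 mm = 0.1100 m
V_ms = sqrt(0.1100 * 9.81 * 539 / 1.435)
V_ms = sqrt(405.320488) = 20.1326 m/s
V = 20.1326 * 3.6 = 72.5 km/h

72.5


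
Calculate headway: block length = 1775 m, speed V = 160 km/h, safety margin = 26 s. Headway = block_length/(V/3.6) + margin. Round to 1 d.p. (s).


V = 160 / 3.6 = 44.4444 m/s
Block traversal time = 1775 / 44.4444 = 39.9375 s
Headway = 39.9375 + 26
Headway = 65.9 s

65.9


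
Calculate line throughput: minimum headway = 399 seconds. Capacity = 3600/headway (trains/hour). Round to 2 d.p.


Capacity = 3600 / headway
Capacity = 3600 / 399
Capacity = 9.02 trains/hour

9.02


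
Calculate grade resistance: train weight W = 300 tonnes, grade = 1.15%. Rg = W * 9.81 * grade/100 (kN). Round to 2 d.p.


Rg = W * 9.81 * grade / 100
Rg = 300 * 9.81 * 1.15 / 100
Rg = 2943.0 * 0.0115
Rg = 33.84 kN

33.84


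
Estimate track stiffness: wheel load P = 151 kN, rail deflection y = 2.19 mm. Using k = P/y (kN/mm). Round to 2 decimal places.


Track stiffness k = P / y
k = 151 / 2.19
k = 68.95 kN/mm

68.95


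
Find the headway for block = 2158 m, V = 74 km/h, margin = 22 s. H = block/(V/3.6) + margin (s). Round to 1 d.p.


V = 74 / 3.6 = 20.5556 m/s
Block traversal time = 2158 / 20.5556 = 104.9838 s
Headway = 104.9838 + 22
Headway = 127.0 s

127.0


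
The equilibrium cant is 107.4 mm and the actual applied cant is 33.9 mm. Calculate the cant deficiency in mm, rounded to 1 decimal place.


Cant deficiency = equilibrium cant - actual cant
CD = 107.4 - 33.9
CD = 73.5 mm

73.5


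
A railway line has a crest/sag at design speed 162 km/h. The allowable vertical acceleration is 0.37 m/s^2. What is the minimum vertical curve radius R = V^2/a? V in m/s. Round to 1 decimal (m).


Convert speed: V = 162 / 3.6 = 45.0 m/s
V^2 = 2025.0 m^2/s^2
R_v = 2025.0 / 0.37
R_v = 5473.0 m

5473.0


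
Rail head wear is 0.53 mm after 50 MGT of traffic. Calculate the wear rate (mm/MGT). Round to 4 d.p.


Wear rate = total wear / cumulative tonnage
Rate = 0.53 / 50
Rate = 0.0106 mm/MGT

0.0106


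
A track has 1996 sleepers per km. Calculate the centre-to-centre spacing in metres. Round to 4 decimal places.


Spacing = 1000 m / number of sleepers
Spacing = 1000 / 1996
Spacing = 0.5010 m

0.5010


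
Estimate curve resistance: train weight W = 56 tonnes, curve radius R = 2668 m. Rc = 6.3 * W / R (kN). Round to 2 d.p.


Rc = 6.3 * W / R
Rc = 6.3 * 56 / 2668
Rc = 352.8 / 2668
Rc = 0.13 kN

0.13


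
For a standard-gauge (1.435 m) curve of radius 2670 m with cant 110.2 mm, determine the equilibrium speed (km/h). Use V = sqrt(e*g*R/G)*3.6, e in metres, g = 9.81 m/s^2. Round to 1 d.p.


Convert cant: e = 110.2 mm = 0.1102 m
V_ms = sqrt(0.1102 * 9.81 * 2670 / 1.435)
V_ms = sqrt(2011.453338) = 44.8492 m/s
V = 44.8492 * 3.6 = 161.5 km/h

161.5


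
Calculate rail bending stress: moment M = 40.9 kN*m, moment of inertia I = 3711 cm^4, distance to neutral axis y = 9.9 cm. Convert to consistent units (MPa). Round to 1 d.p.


Convert units:
M = 40.9 kN*m = 40900000 N*mm
y = 9.9 cm = 99 mm
I = 3711 cm^4 = 37110000 mm^4
sigma = 40900000 * 99 / 37110000
sigma = 109.1 MPa

109.1


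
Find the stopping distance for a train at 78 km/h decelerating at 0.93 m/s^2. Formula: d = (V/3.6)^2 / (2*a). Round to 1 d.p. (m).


Convert speed: V = 78 / 3.6 = 21.6667 m/s
V^2 = 469.4444
d = 469.4444 / (2 * 0.93)
d = 469.4444 / 1.86
d = 252.4 m

252.4


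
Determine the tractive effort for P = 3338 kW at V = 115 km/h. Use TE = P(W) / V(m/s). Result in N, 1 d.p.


Convert: P = 3338 kW = 3338000 W
V = 115 / 3.6 = 31.9444 m/s
TE = 3338000 / 31.9444
TE = 104493.9 N

104493.9


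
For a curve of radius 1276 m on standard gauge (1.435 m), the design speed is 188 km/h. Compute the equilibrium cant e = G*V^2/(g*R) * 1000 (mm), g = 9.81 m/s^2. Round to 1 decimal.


Convert speed: V = 188 / 3.6 = 52.2222 m/s
Apply formula: e = 1.435 * 52.2222^2 / (9.81 * 1276)
e = 1.435 * 2727.1605 / 12517.56
e = 0.312639 m = 312.6 mm

312.6


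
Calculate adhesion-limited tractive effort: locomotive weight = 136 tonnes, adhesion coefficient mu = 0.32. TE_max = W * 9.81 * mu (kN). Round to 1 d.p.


TE_max = W * g * mu
TE_max = 136 * 9.81 * 0.32
TE_max = 1334.16 * 0.32
TE_max = 426.9 kN

426.9


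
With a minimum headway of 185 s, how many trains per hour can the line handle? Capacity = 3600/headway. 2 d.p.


Capacity = 3600 / headway
Capacity = 3600 / 185
Capacity = 19.46 trains/hour

19.46


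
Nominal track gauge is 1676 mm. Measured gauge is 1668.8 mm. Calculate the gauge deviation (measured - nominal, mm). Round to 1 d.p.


Deviation = measured - nominal
Deviation = 1668.8 - 1676
Deviation = -7.2 mm

-7.2


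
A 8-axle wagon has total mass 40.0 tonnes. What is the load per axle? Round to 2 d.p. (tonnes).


Load per axle = total weight / number of axles
Load = 40.0 / 8
Load = 5.00 tonnes

5.00


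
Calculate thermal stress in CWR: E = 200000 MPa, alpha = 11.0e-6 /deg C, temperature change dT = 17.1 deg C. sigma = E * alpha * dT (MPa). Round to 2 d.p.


sigma = E * alpha * dT
sigma = 200000 * 11.0e-6 * 17.1
sigma = 2.2 * 17.1
sigma = 37.62 MPa

37.62


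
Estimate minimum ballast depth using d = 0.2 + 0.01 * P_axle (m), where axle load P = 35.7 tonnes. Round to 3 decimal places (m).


d = 0.2 + 0.01 * 35.7
d = 0.2 + 0.357
d = 0.557 m

0.557


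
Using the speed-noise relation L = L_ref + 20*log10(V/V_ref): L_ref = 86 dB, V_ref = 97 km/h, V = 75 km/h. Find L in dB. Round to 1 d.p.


V/V_ref = 75 / 97 = 0.773196
log10(0.773196) = -0.11171
20 * -0.11171 = -2.2342
L = 86 + -2.2342 = 83.8 dB

83.8


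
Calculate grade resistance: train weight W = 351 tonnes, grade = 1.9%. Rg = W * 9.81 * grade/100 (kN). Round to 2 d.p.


Rg = W * 9.81 * grade / 100
Rg = 351 * 9.81 * 1.9 / 100
Rg = 3443.31 * 0.019
Rg = 65.42 kN

65.42


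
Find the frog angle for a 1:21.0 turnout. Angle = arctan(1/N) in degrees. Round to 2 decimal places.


1/N = 1/21.0 = 0.047619
angle = arctan(0.047619) = 0.047583 rad
angle = 0.047583 * 180/pi = 2.73 degrees

2.73


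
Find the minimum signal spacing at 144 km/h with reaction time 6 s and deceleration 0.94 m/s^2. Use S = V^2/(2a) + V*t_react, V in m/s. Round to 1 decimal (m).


V = 144 / 3.6 = 40.0 m/s
Braking distance = 40.0^2 / (2*0.94) = 851.0638 m
Sighting distance = 40.0 * 6 = 240.0 m
S = 851.0638 + 240.0 = 1091.1 m

1091.1


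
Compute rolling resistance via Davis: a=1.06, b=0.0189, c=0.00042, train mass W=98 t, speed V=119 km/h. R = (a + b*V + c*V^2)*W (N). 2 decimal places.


b*V = 0.0189 * 119 = 2.2491
c*V^2 = 0.00042 * 14161 = 5.94762
R_per_t = 1.06 + 2.2491 + 5.94762 = 9.25672 N/t
R_total = 9.25672 * 98 = 907.16 N

907.16


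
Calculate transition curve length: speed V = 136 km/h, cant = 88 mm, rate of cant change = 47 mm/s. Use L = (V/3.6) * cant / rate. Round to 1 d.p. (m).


Convert speed: V = 136 / 3.6 = 37.7778 m/s
L = 37.7778 * 88 / 47
L = 3324.4444 / 47
L = 70.7 m

70.7


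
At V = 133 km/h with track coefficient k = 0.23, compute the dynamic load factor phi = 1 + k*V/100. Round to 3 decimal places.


phi = 1 + k * V / 100
phi = 1 + 0.23 * 133 / 100
phi = 1 + 0.3059
phi = 1.306

1.306


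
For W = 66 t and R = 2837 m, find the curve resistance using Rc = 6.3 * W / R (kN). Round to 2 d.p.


Rc = 6.3 * W / R
Rc = 6.3 * 66 / 2837
Rc = 415.8 / 2837
Rc = 0.15 kN

0.15


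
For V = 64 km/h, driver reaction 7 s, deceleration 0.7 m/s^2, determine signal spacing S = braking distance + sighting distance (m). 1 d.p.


V = 64 / 3.6 = 17.7778 m/s
Braking distance = 17.7778^2 / (2*0.7) = 225.7496 m
Sighting distance = 17.7778 * 7 = 124.4444 m
S = 225.7496 + 124.4444 = 350.2 m

350.2


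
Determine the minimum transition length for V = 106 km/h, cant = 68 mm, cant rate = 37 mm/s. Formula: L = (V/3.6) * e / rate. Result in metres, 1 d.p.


Convert speed: V = 106 / 3.6 = 29.4444 m/s
L = 29.4444 * 68 / 37
L = 2002.2222 / 37
L = 54.1 m

54.1


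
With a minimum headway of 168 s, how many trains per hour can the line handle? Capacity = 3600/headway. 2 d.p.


Capacity = 3600 / headway
Capacity = 3600 / 168
Capacity = 21.43 trains/hour

21.43


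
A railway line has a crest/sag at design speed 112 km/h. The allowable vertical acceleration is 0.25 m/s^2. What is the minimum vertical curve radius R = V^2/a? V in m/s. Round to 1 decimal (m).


Convert speed: V = 112 / 3.6 = 31.1111 m/s
V^2 = 967.9012 m^2/s^2
R_v = 967.9012 / 0.25
R_v = 3871.6 m

3871.6


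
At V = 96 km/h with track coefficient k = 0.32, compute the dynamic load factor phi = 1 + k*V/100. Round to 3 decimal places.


phi = 1 + k * V / 100
phi = 1 + 0.32 * 96 / 100
phi = 1 + 0.3072
phi = 1.307

1.307


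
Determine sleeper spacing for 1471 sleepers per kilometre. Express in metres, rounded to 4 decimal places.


Spacing = 1000 m / number of sleepers
Spacing = 1000 / 1471
Spacing = 0.6798 m

0.6798


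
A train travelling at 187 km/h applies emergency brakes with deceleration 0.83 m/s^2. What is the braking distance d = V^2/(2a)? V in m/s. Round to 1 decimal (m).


Convert speed: V = 187 / 3.6 = 51.9444 m/s
V^2 = 2698.2253
d = 2698.2253 / (2 * 0.83)
d = 2698.2253 / 1.66
d = 1625.4 m

1625.4


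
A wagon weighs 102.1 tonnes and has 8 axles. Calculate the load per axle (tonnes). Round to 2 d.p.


Load per axle = total weight / number of axles
Load = 102.1 / 8
Load = 12.76 tonnes

12.76


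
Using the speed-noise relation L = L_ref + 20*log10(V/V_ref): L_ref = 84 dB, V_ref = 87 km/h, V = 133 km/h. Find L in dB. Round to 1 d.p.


V/V_ref = 133 / 87 = 1.528736
log10(1.528736) = 0.184332
20 * 0.184332 = 3.6866
L = 84 + 3.6866 = 87.7 dB

87.7


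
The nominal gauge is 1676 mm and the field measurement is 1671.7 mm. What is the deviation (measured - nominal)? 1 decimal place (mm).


Deviation = measured - nominal
Deviation = 1671.7 - 1676
Deviation = -4.3 mm

-4.3


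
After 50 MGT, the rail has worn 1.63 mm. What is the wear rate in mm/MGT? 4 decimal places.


Wear rate = total wear / cumulative tonnage
Rate = 1.63 / 50
Rate = 0.0326 mm/MGT

0.0326


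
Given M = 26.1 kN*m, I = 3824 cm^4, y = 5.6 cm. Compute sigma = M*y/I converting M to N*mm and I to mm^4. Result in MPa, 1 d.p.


Convert units:
M = 26.1 kN*m = 26100000 N*mm
y = 5.6 cm = 56 mm
I = 3824 cm^4 = 38240000 mm^4
sigma = 26100000 * 56 / 38240000
sigma = 38.2 MPa

38.2


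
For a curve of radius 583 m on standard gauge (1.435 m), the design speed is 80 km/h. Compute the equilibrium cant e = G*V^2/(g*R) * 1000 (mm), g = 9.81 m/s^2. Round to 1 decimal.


Convert speed: V = 80 / 3.6 = 22.2222 m/s
Apply formula: e = 1.435 * 22.2222^2 / (9.81 * 583)
e = 1.435 * 493.8272 / 5719.23
e = 0.123905 m = 123.9 mm

123.9


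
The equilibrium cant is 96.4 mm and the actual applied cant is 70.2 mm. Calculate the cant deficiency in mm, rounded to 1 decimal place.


Cant deficiency = equilibrium cant - actual cant
CD = 96.4 - 70.2
CD = 26.2 mm

26.2


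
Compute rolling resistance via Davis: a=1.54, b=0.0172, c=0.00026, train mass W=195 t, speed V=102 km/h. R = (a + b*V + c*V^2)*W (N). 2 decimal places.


b*V = 0.0172 * 102 = 1.7544
c*V^2 = 0.00026 * 10404 = 2.70504
R_per_t = 1.54 + 1.7544 + 2.70504 = 5.99944 N/t
R_total = 5.99944 * 195 = 1169.89 N

1169.89


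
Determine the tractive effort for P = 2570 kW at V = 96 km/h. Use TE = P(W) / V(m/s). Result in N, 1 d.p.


Convert: P = 2570 kW = 2570000 W
V = 96 / 3.6 = 26.6667 m/s
TE = 2570000 / 26.6667
TE = 96375.0 N

96375.0


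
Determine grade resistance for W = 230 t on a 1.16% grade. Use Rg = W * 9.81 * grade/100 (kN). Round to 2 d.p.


Rg = W * 9.81 * grade / 100
Rg = 230 * 9.81 * 1.16 / 100
Rg = 2256.3 * 0.0116
Rg = 26.17 kN

26.17


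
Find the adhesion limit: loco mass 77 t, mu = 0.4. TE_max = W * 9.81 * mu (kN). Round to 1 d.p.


TE_max = W * g * mu
TE_max = 77 * 9.81 * 0.4
TE_max = 755.37 * 0.4
TE_max = 302.1 kN

302.1


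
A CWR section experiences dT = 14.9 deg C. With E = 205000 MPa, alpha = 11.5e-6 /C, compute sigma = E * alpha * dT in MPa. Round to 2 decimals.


sigma = E * alpha * dT
sigma = 205000 * 11.5e-6 * 14.9
sigma = 2.3575 * 14.9
sigma = 35.13 MPa

35.13


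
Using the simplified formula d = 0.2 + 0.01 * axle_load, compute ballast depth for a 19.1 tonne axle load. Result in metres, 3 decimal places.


d = 0.2 + 0.01 * 19.1
d = 0.2 + 0.191
d = 0.391 m

0.391


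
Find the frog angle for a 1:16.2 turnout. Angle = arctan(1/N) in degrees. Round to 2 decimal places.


1/N = 1/16.2 = 0.061728
angle = arctan(0.061728) = 0.06165 rad
angle = 0.06165 * 180/pi = 3.53 degrees

3.53


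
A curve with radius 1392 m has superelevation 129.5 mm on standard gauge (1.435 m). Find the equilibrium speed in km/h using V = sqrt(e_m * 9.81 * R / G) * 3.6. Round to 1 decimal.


Convert cant: e = 129.5 mm = 0.1295 m
V_ms = sqrt(0.1295 * 9.81 * 1392 / 1.435)
V_ms = sqrt(1232.327415) = 35.1045 m/s
V = 35.1045 * 3.6 = 126.4 km/h

126.4


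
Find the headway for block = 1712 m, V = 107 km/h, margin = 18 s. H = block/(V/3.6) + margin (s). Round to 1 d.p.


V = 107 / 3.6 = 29.7222 m/s
Block traversal time = 1712 / 29.7222 = 57.6 s
Headway = 57.6 + 18
Headway = 75.6 s

75.6
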